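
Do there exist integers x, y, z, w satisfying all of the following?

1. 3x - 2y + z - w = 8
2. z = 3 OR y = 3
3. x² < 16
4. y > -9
Yes

Take x = 1, y = 0, z = 3, w = -2. Substituting into each constraint:
  (1) 3(1) - 2(0) + 3 + 2 = 8 ✓
  (2) z = 3, target 3 ✓ (first branch holds)
  (3) x² = (1)² = 1, and 1 < 16 ✓
  (4) 0 > -9 ✓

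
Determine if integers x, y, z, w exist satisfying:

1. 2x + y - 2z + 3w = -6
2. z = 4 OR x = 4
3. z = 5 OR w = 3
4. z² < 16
Yes

Take x = 4, y = -17, z = 3, w = 3. Substituting into each constraint:
  (1) 2(4) + (-17) - 2(3) + 3(3) = -6 ✓
  (2) x = 4, target 4 ✓ (second branch holds)
  (3) w = 3, target 3 ✓ (second branch holds)
  (4) z² = (3)² = 9, and 9 < 16 ✓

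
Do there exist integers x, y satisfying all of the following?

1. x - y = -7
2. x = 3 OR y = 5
Yes

Take x = -2, y = 5. Substituting into each constraint:
  (1) (-2) + (-5) = -7 ✓
  (2) y = 5, target 5 ✓ (second branch holds)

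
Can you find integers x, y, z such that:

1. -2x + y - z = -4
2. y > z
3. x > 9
Yes

Take x = 10, y = 0, z = -16. Substituting into each constraint:
  (1) -2(10) + 0 + 16 = -4 ✓
  (2) 0 > -16 ✓
  (3) 10 > 9 ✓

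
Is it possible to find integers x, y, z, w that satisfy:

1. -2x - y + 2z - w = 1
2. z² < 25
Yes

Take x = 0, y = -1, z = 0, w = 0. Substituting into each constraint:
  (1) -2(0) + 1 + 2(0) + 0 = 1 ✓
  (2) z² = (0)² = 0, and 0 < 25 ✓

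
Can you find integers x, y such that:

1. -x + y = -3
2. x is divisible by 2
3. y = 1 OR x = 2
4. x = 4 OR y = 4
Yes

Take x = 4, y = 1. Substituting into each constraint:
  (1) (-4) + 1 = -3 ✓
  (2) 4 = 2 × 2, remainder 0 ✓
  (3) y = 1, target 1 ✓ (first branch holds)
  (4) x = 4, target 4 ✓ (first branch holds)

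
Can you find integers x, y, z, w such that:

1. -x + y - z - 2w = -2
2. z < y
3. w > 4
Yes

Take x = -7, y = 1, z = 0, w = 5. Substituting into each constraint:
  (1) 7 + 1 + 0 - 2(5) = -2 ✓
  (2) 0 < 1 ✓
  (3) 5 > 4 ✓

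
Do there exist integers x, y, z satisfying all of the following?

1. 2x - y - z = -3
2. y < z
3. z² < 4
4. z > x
Yes

Take x = -2, y = -1, z = 0. Substituting into each constraint:
  (1) 2(-2) + 1 + 0 = -3 ✓
  (2) -1 < 0 ✓
  (3) z² = (0)² = 0, and 0 < 4 ✓
  (4) 0 > -2 ✓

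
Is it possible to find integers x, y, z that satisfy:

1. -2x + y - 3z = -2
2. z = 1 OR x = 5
Yes

Take x = 5, y = 8, z = 0. Substituting into each constraint:
  (1) -2(5) + 8 - 3(0) = -2 ✓
  (2) x = 5, target 5 ✓ (second branch holds)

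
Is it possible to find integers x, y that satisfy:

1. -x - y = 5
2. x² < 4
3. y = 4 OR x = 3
No

The full constraint system is jointly infeasible over the integers. Each constraint and what it forces:

  - -x - y = 5: is a linear equation tying the variables together
  - x² < 4: restricts x to |x| ≤ 1
  - y = 4 OR x = 3: forces a choice: either y = 4 or x = 3

Split on the disjunction (y = 4 OR x = 3):
  • If y = 4: the equation forces x = -9, but x² < 4 requires |x| ≤ 1.
  • If x = 3: this contradicts x² < 4, which requires |x| ≤ 1.
Both branches are infeasible, so the system has no integer solution.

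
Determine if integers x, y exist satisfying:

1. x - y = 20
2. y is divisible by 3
Yes

Take x = 20, y = 0. Substituting into each constraint:
  (1) 20 + 0 = 20 ✓
  (2) 0 = 3 × 0, remainder 0 ✓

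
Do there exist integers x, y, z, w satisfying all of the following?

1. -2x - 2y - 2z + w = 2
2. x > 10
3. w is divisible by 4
Yes

Take x = 11, y = 0, z = -12, w = 0. Substituting into each constraint:
  (1) -2(11) - 2(0) - 2(-12) + 0 = 2 ✓
  (2) 11 > 10 ✓
  (3) 0 = 4 × 0, remainder 0 ✓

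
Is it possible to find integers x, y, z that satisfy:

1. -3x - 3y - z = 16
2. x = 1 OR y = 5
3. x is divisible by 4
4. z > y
Yes

Take x = -16, y = 5, z = 17. Substituting into each constraint:
  (1) -3(-16) - 3(5) + (-17) = 16 ✓
  (2) y = 5, target 5 ✓ (second branch holds)
  (3) -16 = 4 × -4, remainder 0 ✓
  (4) 17 > 5 ✓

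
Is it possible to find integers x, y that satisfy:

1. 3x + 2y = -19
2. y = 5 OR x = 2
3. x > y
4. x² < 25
No

A contradictory subset is {3x + 2y = -19, y = 5 OR x = 2, x > y}. No integer assignment can satisfy these jointly:

  - 3x + 2y = -19: is a linear equation tying the variables together
  - y = 5 OR x = 2: forces a choice: either y = 5 or x = 2
  - x > y: bounds one variable relative to another variable

Split on the disjunction (y = 5 OR x = 2):
  • If y = 5: with y = 5, every remaining term of the linear equation is divisible by 3, so the left side is ≡ 0 (mod 3); but the right side -29 ≡ 1 (mod 3). No integers can satisfy it.
  • If x = 2: with x = 2, every remaining term of the linear equation is divisible by 2, so the left side is ≡ 0 (mod 2); but the right side -25 ≡ 1 (mod 2). No integers can satisfy it.
Both branches are infeasible, so the system has no integer solution.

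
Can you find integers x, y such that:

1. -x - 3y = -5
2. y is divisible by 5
Yes

Take x = 5, y = 0. Substituting into each constraint:
  (1) (-5) - 3(0) = -5 ✓
  (2) 0 = 5 × 0, remainder 0 ✓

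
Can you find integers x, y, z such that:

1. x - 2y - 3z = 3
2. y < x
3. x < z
Yes

Take x = 0, y = -3, z = 1. Substituting into each constraint:
  (1) 0 - 2(-3) - 3(1) = 3 ✓
  (2) -3 < 0 ✓
  (3) 0 < 1 ✓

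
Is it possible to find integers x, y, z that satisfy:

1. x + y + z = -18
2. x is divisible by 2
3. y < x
Yes

Take x = 0, y = -1, z = -17. Substituting into each constraint:
  (1) 0 + (-1) + (-17) = -18 ✓
  (2) 0 = 2 × 0, remainder 0 ✓
  (3) -1 < 0 ✓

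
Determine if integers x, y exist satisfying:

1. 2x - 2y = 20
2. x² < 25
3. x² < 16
Yes

Take x = 0, y = -10. Substituting into each constraint:
  (1) 2(0) - 2(-10) = 20 ✓
  (2) x² = (0)² = 0, and 0 < 25 ✓
  (3) x² = (0)² = 0, and 0 < 16 ✓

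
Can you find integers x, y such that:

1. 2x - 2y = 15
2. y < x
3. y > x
No

Even the single constraint (2x - 2y = 15) is infeasible over the integers.

  - 2x - 2y = 15: every term on the left is divisible by 2, so the LHS ≡ 0 (mod 2), but the RHS 15 is not — no integer solution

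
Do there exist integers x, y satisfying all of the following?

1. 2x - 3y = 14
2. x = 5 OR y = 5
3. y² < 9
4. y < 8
No

A contradictory subset is {2x - 3y = 14, x = 5 OR y = 5, y² < 9}. No integer assignment can satisfy these jointly:

  - 2x - 3y = 14: is a linear equation tying the variables together
  - x = 5 OR y = 5: forces a choice: either x = 5 or y = 5
  - y² < 9: restricts y to |y| ≤ 2

Split on the disjunction (x = 5 OR y = 5):
  • If x = 5: with x = 5, every remaining term of the linear equation is divisible by 3, so the left side is ≡ 0 (mod 3); but the right side 4 ≡ 1 (mod 3). No integers can satisfy it.
  • If y = 5: this contradicts y² < 9, which requires |y| ≤ 2.
Both branches are infeasible, so the system has no integer solution.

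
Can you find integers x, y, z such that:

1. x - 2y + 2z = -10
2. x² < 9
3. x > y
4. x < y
No

A contradictory subset is {x > y, x < y}. No integer assignment can satisfy these jointly:

  - x > y: bounds one variable relative to another variable
  - x < y: bounds one variable relative to another variable

Direct contradiction: x > y and y > x cannot both hold.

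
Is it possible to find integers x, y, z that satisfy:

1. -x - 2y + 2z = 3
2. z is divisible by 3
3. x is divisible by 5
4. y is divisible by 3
Yes

Take x = 15, y = 3, z = 12. Substituting into each constraint:
  (1) (-15) - 2(3) + 2(12) = 3 ✓
  (2) 12 = 3 × 4, remainder 0 ✓
  (3) 15 = 5 × 3, remainder 0 ✓
  (4) 3 = 3 × 1, remainder 0 ✓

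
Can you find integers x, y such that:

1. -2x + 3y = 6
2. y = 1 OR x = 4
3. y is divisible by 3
No

A contradictory subset is {-2x + 3y = 6, y = 1 OR x = 4}. No integer assignment can satisfy these jointly:

  - -2x + 3y = 6: is a linear equation tying the variables together
  - y = 1 OR x = 4: forces a choice: either y = 1 or x = 4

Split on the disjunction (y = 1 OR x = 4):
  • If y = 1: with y = 1, every remaining term of the linear equation is divisible by 2, so the left side is ≡ 0 (mod 2); but the right side 3 ≡ 1 (mod 2). No integers can satisfy it.
  • If x = 4: with x = 4, every remaining term of the linear equation is divisible by 3, so the left side is ≡ 0 (mod 3); but the right side 14 ≡ 2 (mod 3). No integers can satisfy it.
Both branches are infeasible, so the system has no integer solution.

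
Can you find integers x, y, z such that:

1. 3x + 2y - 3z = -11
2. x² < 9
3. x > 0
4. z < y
Yes

Take x = 1, y = 17, z = 16. Substituting into each constraint:
  (1) 3(1) + 2(17) - 3(16) = -11 ✓
  (2) x² = (1)² = 1, and 1 < 9 ✓
  (3) 1 > 0 ✓
  (4) 16 < 17 ✓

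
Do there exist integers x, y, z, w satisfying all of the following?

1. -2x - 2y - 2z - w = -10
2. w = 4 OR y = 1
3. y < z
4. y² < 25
Yes

Take x = 2, y = 1, z = 2, w = 0. Substituting into each constraint:
  (1) -2(2) - 2(1) - 2(2) + 0 = -10 ✓
  (2) y = 1, target 1 ✓ (second branch holds)
  (3) 1 < 2 ✓
  (4) y² = (1)² = 1, and 1 < 25 ✓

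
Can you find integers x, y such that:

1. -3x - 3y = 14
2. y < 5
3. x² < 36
No

Even the single constraint (-3x - 3y = 14) is infeasible over the integers.

  - -3x - 3y = 14: every term on the left is divisible by 3, so the LHS ≡ 0 (mod 3), but the RHS 14 is not — no integer solution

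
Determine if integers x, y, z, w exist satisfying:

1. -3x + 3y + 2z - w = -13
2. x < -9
Yes

Take x = -11, y = 0, z = -23, w = 0. Substituting into each constraint:
  (1) -3(-11) + 3(0) + 2(-23) + 0 = -13 ✓
  (2) -11 < -9 ✓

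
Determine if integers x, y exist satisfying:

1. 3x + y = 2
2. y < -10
Yes

Take x = 5, y = -13. Substituting into each constraint:
  (1) 3(5) + (-13) = 2 ✓
  (2) -13 < -10 ✓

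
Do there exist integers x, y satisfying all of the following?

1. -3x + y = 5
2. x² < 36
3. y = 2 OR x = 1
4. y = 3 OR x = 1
Yes

Take x = 1, y = 8. Substituting into each constraint:
  (1) -3(1) + 8 = 5 ✓
  (2) x² = (1)² = 1, and 1 < 36 ✓
  (3) x = 1, target 1 ✓ (second branch holds)
  (4) x = 1, target 1 ✓ (second branch holds)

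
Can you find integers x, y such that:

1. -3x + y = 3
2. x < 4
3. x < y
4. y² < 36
Yes

Take x = 0, y = 3. Substituting into each constraint:
  (1) -3(0) + 3 = 3 ✓
  (2) 0 < 4 ✓
  (3) 0 < 3 ✓
  (4) y² = (3)² = 9, and 9 < 36 ✓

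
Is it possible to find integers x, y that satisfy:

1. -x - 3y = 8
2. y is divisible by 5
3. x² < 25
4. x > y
No

The full constraint system is jointly infeasible over the integers. Each constraint and what it forces:

  - -x - 3y = 8: is a linear equation tying the variables together
  - y is divisible by 5: restricts y to multiples of 5
  - x² < 25: restricts x to |x| ≤ 4
  - x > y: bounds one variable relative to another variable

The bounds confine x to {-4, -3, -2, -1, 0, 1, 2, 3, 4}. For each value, substitute into the equation:
  • x = -4: the equation gives -3y = 4, so y would not be an integer.
  • x = -3: the equation gives -3y = 5, so y would not be an integer.
  • x = -2: the equation forces y = -2, but 5 does not divide -2.
  • x = -1: the equation gives -3y = 7, so y would not be an integer.
  • x = 0: the equation gives -3y = 8, so y would not be an integer.
  • x = 1: the equation forces y = -3, but 5 does not divide -3.
  • x = 2: the equation gives -3y = 10, so y would not be an integer.
  • x = 3: the equation gives -3y = 11, so y would not be an integer.
  • x = 4: the equation forces y = -4, but 5 does not divide -4.
Every case fails, so no integer solution exists.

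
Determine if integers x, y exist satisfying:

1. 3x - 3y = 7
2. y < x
No

Even the single constraint (3x - 3y = 7) is infeasible over the integers.

  - 3x - 3y = 7: every term on the left is divisible by 3, so the LHS ≡ 0 (mod 3), but the RHS 7 is not — no integer solution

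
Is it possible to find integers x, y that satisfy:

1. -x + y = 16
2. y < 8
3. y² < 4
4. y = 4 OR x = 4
No

The full constraint system is jointly infeasible over the integers. Each constraint and what it forces:

  - -x + y = 16: is a linear equation tying the variables together
  - y < 8: bounds one variable relative to a constant
  - y² < 4: restricts y to |y| ≤ 1
  - y = 4 OR x = 4: forces a choice: either y = 4 or x = 4

Split on the disjunction (y = 4 OR x = 4):
  • If y = 4: this contradicts y² < 4, which requires |y| ≤ 1.
  • If x = 4: the equation forces y = 20, but y² < 4 requires |y| ≤ 1.
Both branches are infeasible, so the system has no integer solution.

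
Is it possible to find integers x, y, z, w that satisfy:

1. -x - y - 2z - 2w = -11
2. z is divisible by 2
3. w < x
Yes

Take x = 1, y = 10, z = 0, w = 0. Substituting into each constraint:
  (1) (-1) + (-10) - 2(0) - 2(0) = -11 ✓
  (2) 0 = 2 × 0, remainder 0 ✓
  (3) 0 < 1 ✓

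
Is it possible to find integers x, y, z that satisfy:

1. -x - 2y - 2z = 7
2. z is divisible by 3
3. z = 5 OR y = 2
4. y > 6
No

A contradictory subset is {z is divisible by 3, z = 5 OR y = 2, y > 6}. No integer assignment can satisfy these jointly:

  - z is divisible by 3: restricts z to multiples of 3
  - z = 5 OR y = 2: forces a choice: either z = 5 or y = 2
  - y > 6: bounds one variable relative to a constant

Split on the disjunction (z = 5 OR y = 2):
  • If z = 5: this contradicts the divisibility constraint — 5 is not a multiple of 3.
  • If y = 2: this contradicts the bound y ≥ 7.
Both branches are infeasible, so the system has no integer solution.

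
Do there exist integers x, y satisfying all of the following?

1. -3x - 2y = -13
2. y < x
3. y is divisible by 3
No

A contradictory subset is {-3x - 2y = -13, y is divisible by 3}. No integer assignment can satisfy these jointly:

  - -3x - 2y = -13: is a linear equation tying the variables together
  - y is divisible by 3: restricts y to multiples of 3

Modular obstruction: writing y = 3y', every remaining term of the linear equation is divisible by 3, so the left side is ≡ 0 (mod 3); but the right side -13 ≡ 2 (mod 3). No integers can satisfy it.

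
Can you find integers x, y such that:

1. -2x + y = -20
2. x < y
Yes

Take x = 21, y = 22. Substituting into each constraint:
  (1) -2(21) + 22 = -20 ✓
  (2) 21 < 22 ✓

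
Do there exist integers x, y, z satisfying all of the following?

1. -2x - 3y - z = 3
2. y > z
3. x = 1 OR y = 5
Yes

Take x = 1, y = -1, z = -2. Substituting into each constraint:
  (1) -2(1) - 3(-1) + 2 = 3 ✓
  (2) -1 > -2 ✓
  (3) x = 1, target 1 ✓ (first branch holds)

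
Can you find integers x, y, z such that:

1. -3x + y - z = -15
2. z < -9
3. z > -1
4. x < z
No

A contradictory subset is {z < -9, z > -1}. No integer assignment can satisfy these jointly:

  - z < -9: bounds one variable relative to a constant
  - z > -1: bounds one variable relative to a constant

Direct contradiction: the bounds on z require z ≥ 0 and z ≤ -10 simultaneously, which is empty.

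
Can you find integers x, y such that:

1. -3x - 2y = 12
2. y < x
Yes

Take x = 0, y = -6. Substituting into each constraint:
  (1) -3(0) - 2(-6) = 12 ✓
  (2) -6 < 0 ✓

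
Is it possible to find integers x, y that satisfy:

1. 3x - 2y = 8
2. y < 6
Yes

Take x = 0, y = -4. Substituting into each constraint:
  (1) 3(0) - 2(-4) = 8 ✓
  (2) -4 < 6 ✓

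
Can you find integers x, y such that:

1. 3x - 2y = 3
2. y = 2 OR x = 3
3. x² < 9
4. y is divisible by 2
No

A contradictory subset is {3x - 2y = 3, y = 2 OR x = 3, x² < 9}. No integer assignment can satisfy these jointly:

  - 3x - 2y = 3: is a linear equation tying the variables together
  - y = 2 OR x = 3: forces a choice: either y = 2 or x = 3
  - x² < 9: restricts x to |x| ≤ 2

Split on the disjunction (y = 2 OR x = 3):
  • If y = 2: with y = 2, every remaining term of the linear equation is divisible by 3, so the left side is ≡ 0 (mod 3); but the right side 7 ≡ 1 (mod 3). No integers can satisfy it.
  • If x = 3: this contradicts x² < 9, which requires |x| ≤ 2.
Both branches are infeasible, so the system has no integer solution.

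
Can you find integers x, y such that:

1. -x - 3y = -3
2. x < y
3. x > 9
No

The full constraint system is jointly infeasible over the integers. Each constraint and what it forces:

  - -x - 3y = -3: is a linear equation tying the variables together
  - x < y: bounds one variable relative to another variable
  - x > 9: bounds one variable relative to a constant

Propagating the comparison: y > x and x ≥ 10 give y ≥ 11. Range argument: with x ∈ [10, ∞], y ∈ [11, ∞], the left side of the equation is at most -43, but the right side is -3 > -43. No integer solution exists.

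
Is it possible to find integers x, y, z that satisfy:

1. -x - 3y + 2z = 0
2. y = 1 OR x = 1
Yes

Take x = 1, y = -1, z = -1. Substituting into each constraint:
  (1) (-1) - 3(-1) + 2(-1) = 0 ✓
  (2) x = 1, target 1 ✓ (second branch holds)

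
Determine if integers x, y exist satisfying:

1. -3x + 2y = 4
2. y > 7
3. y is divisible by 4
Yes

Take x = 4, y = 8. Substituting into each constraint:
  (1) -3(4) + 2(8) = 4 ✓
  (2) 8 > 7 ✓
  (3) 8 = 4 × 2, remainder 0 ✓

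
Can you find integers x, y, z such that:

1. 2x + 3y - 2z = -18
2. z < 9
Yes

Take x = -9, y = 0, z = 0. Substituting into each constraint:
  (1) 2(-9) + 3(0) - 2(0) = -18 ✓
  (2) 0 < 9 ✓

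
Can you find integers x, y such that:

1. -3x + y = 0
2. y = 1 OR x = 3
Yes

Take x = 3, y = 9. Substituting into each constraint:
  (1) -3(3) + 9 = 0 ✓
  (2) x = 3, target 3 ✓ (second branch holds)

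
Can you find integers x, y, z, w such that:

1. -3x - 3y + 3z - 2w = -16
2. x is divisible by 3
Yes

Take x = 0, y = 4, z = 0, w = 2. Substituting into each constraint:
  (1) -3(0) - 3(4) + 3(0) - 2(2) = -16 ✓
  (2) 0 = 3 × 0, remainder 0 ✓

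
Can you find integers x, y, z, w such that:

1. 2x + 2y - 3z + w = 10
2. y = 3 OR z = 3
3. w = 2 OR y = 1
Yes

Take x = 0, y = 1, z = 3, w = 17. Substituting into each constraint:
  (1) 2(0) + 2(1) - 3(3) + 17 = 10 ✓
  (2) z = 3, target 3 ✓ (second branch holds)
  (3) y = 1, target 1 ✓ (second branch holds)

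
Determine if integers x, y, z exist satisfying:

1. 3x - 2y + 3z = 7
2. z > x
Yes

Take x = -1, y = -5, z = 0. Substituting into each constraint:
  (1) 3(-1) - 2(-5) + 3(0) = 7 ✓
  (2) 0 > -1 ✓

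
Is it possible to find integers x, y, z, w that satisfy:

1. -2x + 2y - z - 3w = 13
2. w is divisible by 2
Yes

Take x = 0, y = 0, z = -13, w = 0. Substituting into each constraint:
  (1) -2(0) + 2(0) + 13 - 3(0) = 13 ✓
  (2) 0 = 2 × 0, remainder 0 ✓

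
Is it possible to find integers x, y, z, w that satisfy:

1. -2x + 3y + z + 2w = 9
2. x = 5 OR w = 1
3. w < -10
Yes

Take x = 5, y = 0, z = 41, w = -11. Substituting into each constraint:
  (1) -2(5) + 3(0) + 41 + 2(-11) = 9 ✓
  (2) x = 5, target 5 ✓ (first branch holds)
  (3) -11 < -10 ✓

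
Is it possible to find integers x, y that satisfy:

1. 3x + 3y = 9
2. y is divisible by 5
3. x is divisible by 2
Yes

Take x = -2, y = 5. Substituting into each constraint:
  (1) 3(-2) + 3(5) = 9 ✓
  (2) 5 = 5 × 1, remainder 0 ✓
  (3) -2 = 2 × -1, remainder 0 ✓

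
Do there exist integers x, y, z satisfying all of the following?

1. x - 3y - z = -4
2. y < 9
Yes

Take x = -4, y = 0, z = 0. Substituting into each constraint:
  (1) (-4) - 3(0) + 0 = -4 ✓
  (2) 0 < 9 ✓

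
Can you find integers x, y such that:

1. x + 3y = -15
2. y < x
Yes

Take x = 0, y = -5. Substituting into each constraint:
  (1) 0 + 3(-5) = -15 ✓
  (2) -5 < 0 ✓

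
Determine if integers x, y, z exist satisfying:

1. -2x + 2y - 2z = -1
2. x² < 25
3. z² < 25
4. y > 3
No

Even the single constraint (-2x + 2y - 2z = -1) is infeasible over the integers.

  - -2x + 2y - 2z = -1: every term on the left is divisible by 2, so the LHS ≡ 0 (mod 2), but the RHS -1 is not — no integer solution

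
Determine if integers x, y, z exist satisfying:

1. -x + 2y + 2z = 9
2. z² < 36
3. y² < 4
Yes

Take x = 1, y = 0, z = 5. Substituting into each constraint:
  (1) (-1) + 2(0) + 2(5) = 9 ✓
  (2) z² = (5)² = 25, and 25 < 36 ✓
  (3) y² = (0)² = 0, and 0 < 4 ✓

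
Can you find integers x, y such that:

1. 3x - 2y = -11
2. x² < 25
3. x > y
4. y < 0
No

A contradictory subset is {3x - 2y = -11, x² < 25, x > y}. No integer assignment can satisfy these jointly:

  - 3x - 2y = -11: is a linear equation tying the variables together
  - x² < 25: restricts x to |x| ≤ 4
  - x > y: bounds one variable relative to another variable

The bounds confine x to {-4, -3, -2, -1, 0, 1, 2, 3, 4}. For each value, substitute into the equation:
  • x = -4: the equation gives -2y = 1, so y would not be an integer.
  • x = -3: the equation forces y = 1, but x > y fails since -3 ≤ 1.
  • x = -2: the equation gives -2y = -5, so y would not be an integer.
  • x = -1: the equation forces y = 4, but x > y fails since -1 ≤ 4.
  • x = 0: the equation gives -2y = -11, so y would not be an integer.
  • x = 1: the equation forces y = 7, but x > y fails since 1 ≤ 7.
  • x = 2: the equation gives -2y = -17, so y would not be an integer.
  • x = 3: the equation forces y = 10, but x > y fails since 3 ≤ 10.
  • x = 4: the equation gives -2y = -23, so y would not be an integer.
Every case fails, so no integer solution exists.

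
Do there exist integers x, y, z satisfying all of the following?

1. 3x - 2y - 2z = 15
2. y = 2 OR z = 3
Yes

Take x = 5, y = 2, z = -2. Substituting into each constraint:
  (1) 3(5) - 2(2) - 2(-2) = 15 ✓
  (2) y = 2, target 2 ✓ (first branch holds)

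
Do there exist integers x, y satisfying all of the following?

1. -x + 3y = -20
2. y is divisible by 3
Yes

Take x = 20, y = 0. Substituting into each constraint:
  (1) (-20) + 3(0) = -20 ✓
  (2) 0 = 3 × 0, remainder 0 ✓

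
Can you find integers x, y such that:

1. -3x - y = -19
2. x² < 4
Yes

Take x = 0, y = 19. Substituting into each constraint:
  (1) -3(0) + (-19) = -19 ✓
  (2) x² = (0)² = 0, and 0 < 4 ✓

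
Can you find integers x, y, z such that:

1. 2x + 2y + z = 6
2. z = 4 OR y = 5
Yes

Take x = 0, y = 5, z = -4. Substituting into each constraint:
  (1) 2(0) + 2(5) + (-4) = 6 ✓
  (2) y = 5, target 5 ✓ (second branch holds)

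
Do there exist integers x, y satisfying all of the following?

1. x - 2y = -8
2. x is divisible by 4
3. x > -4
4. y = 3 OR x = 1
No

The full constraint system is jointly infeasible over the integers. Each constraint and what it forces:

  - x - 2y = -8: is a linear equation tying the variables together
  - x is divisible by 4: restricts x to multiples of 4
  - x > -4: bounds one variable relative to a constant
  - y = 3 OR x = 1: forces a choice: either y = 3 or x = 1

Split on the disjunction (y = 3 OR x = 1):
  • If y = 3: with y = 3, writing x = 4x', every remaining term of the linear equation is divisible by 4, so the left side is ≡ 0 (mod 4); but the right side -2 ≡ 2 (mod 4). No integers can satisfy it.
  • If x = 1: this contradicts the divisibility constraint — 1 is not a multiple of 4.
Both branches are infeasible, so the system has no integer solution.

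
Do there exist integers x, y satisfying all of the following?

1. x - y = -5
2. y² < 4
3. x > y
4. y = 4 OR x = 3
No

A contradictory subset is {x - y = -5, x > y}. No integer assignment can satisfy these jointly:

  - x - y = -5: is a linear equation tying the variables together
  - x > y: bounds one variable relative to another variable

From the equation, x − y = -5, i.e. x − y = -5; but x > y requires x − y ≥ 1. Contradiction.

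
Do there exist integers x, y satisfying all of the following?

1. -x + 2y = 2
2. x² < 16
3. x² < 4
Yes

Take x = 0, y = 1. Substituting into each constraint:
  (1) 0 + 2(1) = 2 ✓
  (2) x² = (0)² = 0, and 0 < 16 ✓
  (3) x² = (0)² = 0, and 0 < 4 ✓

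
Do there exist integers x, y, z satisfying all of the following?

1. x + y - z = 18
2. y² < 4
Yes

Take x = 0, y = 0, z = -18. Substituting into each constraint:
  (1) 0 + 0 + 18 = 18 ✓
  (2) y² = (0)² = 0, and 0 < 4 ✓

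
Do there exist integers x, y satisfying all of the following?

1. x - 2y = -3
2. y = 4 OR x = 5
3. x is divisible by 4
No

The full constraint system is jointly infeasible over the integers. Each constraint and what it forces:

  - x - 2y = -3: is a linear equation tying the variables together
  - y = 4 OR x = 5: forces a choice: either y = 4 or x = 5
  - x is divisible by 4: restricts x to multiples of 4

Modular obstruction: writing x = 4x', every remaining term of the linear equation is divisible by 2, so the left side is ≡ 0 (mod 2); but the right side -3 ≡ 1 (mod 2). No integers can satisfy it.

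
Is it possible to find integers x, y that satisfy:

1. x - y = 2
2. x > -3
Yes

Take x = 0, y = -2. Substituting into each constraint:
  (1) 0 + 2 = 2 ✓
  (2) 0 > -3 ✓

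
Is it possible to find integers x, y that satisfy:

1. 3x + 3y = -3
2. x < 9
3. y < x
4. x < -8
No

A contradictory subset is {3x + 3y = -3, y < x, x < -8}. No integer assignment can satisfy these jointly:

  - 3x + 3y = -3: is a linear equation tying the variables together
  - y < x: bounds one variable relative to another variable
  - x < -8: bounds one variable relative to a constant

Propagating the comparison: y < x and x ≤ -9 give y ≤ -10. Range argument: with x ∈ [−∞, -9], y ∈ [−∞, -10], the left side of the equation is at most -57, but the right side is -3 > -57. No integer solution exists.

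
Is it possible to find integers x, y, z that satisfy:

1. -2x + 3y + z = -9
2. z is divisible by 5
Yes

Take x = 6, y = 1, z = 0. Substituting into each constraint:
  (1) -2(6) + 3(1) + 0 = -9 ✓
  (2) 0 = 5 × 0, remainder 0 ✓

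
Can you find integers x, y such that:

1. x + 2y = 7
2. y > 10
Yes

Take x = -15, y = 11. Substituting into each constraint:
  (1) (-15) + 2(11) = 7 ✓
  (2) 11 > 10 ✓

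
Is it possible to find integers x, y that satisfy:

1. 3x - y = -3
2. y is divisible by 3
Yes

Take x = -1, y = 0. Substituting into each constraint:
  (1) 3(-1) + 0 = -3 ✓
  (2) 0 = 3 × 0, remainder 0 ✓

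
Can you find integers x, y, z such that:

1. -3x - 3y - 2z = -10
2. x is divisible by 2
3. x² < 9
Yes

Take x = 0, y = 2, z = 2. Substituting into each constraint:
  (1) -3(0) - 3(2) - 2(2) = -10 ✓
  (2) 0 = 2 × 0, remainder 0 ✓
  (3) x² = (0)² = 0, and 0 < 9 ✓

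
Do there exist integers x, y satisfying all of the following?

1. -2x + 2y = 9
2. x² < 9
No

Even the single constraint (-2x + 2y = 9) is infeasible over the integers.

  - -2x + 2y = 9: every term on the left is divisible by 2, so the LHS ≡ 0 (mod 2), but the RHS 9 is not — no integer solution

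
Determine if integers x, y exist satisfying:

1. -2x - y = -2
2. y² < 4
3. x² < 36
Yes

Take x = 1, y = 0. Substituting into each constraint:
  (1) -2(1) + 0 = -2 ✓
  (2) y² = (0)² = 0, and 0 < 4 ✓
  (3) x² = (1)² = 1, and 1 < 36 ✓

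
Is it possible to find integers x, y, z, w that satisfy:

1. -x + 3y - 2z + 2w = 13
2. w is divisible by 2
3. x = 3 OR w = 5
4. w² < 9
Yes

Take x = 3, y = 4, z = 0, w = 2. Substituting into each constraint:
  (1) (-3) + 3(4) - 2(0) + 2(2) = 13 ✓
  (2) 2 = 2 × 1, remainder 0 ✓
  (3) x = 3, target 3 ✓ (first branch holds)
  (4) w² = (2)² = 4, and 4 < 9 ✓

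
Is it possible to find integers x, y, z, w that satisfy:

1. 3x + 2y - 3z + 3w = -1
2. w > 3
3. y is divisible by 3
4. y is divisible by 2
No

A contradictory subset is {3x + 2y - 3z + 3w = -1, y is divisible by 3}. No integer assignment can satisfy these jointly:

  - 3x + 2y - 3z + 3w = -1: is a linear equation tying the variables together
  - y is divisible by 3: restricts y to multiples of 3

Modular obstruction: writing y = 3y', every remaining term of the linear equation is divisible by 3, so the left side is ≡ 0 (mod 3); but the right side -1 ≡ 2 (mod 3). No integers can satisfy it.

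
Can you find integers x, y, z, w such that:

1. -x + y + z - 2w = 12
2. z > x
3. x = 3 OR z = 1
Yes

Take x = 3, y = 0, z = 5, w = -5. Substituting into each constraint:
  (1) (-3) + 0 + 5 - 2(-5) = 12 ✓
  (2) 5 > 3 ✓
  (3) x = 3, target 3 ✓ (first branch holds)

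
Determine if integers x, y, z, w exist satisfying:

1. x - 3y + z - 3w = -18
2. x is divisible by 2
Yes

Take x = 0, y = 0, z = 0, w = 6. Substituting into each constraint:
  (1) 0 - 3(0) + 0 - 3(6) = -18 ✓
  (2) 0 = 2 × 0, remainder 0 ✓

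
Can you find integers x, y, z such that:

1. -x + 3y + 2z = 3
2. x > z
Yes

Take x = 2, y = 1, z = 1. Substituting into each constraint:
  (1) (-2) + 3(1) + 2(1) = 3 ✓
  (2) 2 > 1 ✓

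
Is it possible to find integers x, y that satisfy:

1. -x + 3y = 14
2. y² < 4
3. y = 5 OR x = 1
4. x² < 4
No

A contradictory subset is {-x + 3y = 14, y² < 4, y = 5 OR x = 1}. No integer assignment can satisfy these jointly:

  - -x + 3y = 14: is a linear equation tying the variables together
  - y² < 4: restricts y to |y| ≤ 1
  - y = 5 OR x = 1: forces a choice: either y = 5 or x = 1

Split on the disjunction (y = 5 OR x = 1):
  • If y = 5: this contradicts y² < 4, which requires |y| ≤ 1.
  • If x = 1: the equation forces y = 5, but y² < 4 requires |y| ≤ 1.
Both branches are infeasible, so the system has no integer solution.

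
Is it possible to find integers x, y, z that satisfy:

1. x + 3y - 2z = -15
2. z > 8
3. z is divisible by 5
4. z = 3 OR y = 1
Yes

Take x = 2, y = 1, z = 10. Substituting into each constraint:
  (1) 2 + 3(1) - 2(10) = -15 ✓
  (2) 10 > 8 ✓
  (3) 10 = 5 × 2, remainder 0 ✓
  (4) y = 1, target 1 ✓ (second branch holds)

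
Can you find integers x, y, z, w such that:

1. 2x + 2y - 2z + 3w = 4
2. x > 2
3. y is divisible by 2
Yes

Take x = 3, y = 0, z = 1, w = 0. Substituting into each constraint:
  (1) 2(3) + 2(0) - 2(1) + 3(0) = 4 ✓
  (2) 3 > 2 ✓
  (3) 0 = 2 × 0, remainder 0 ✓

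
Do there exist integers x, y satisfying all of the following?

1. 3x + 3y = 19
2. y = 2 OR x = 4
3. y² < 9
No

Even the single constraint (3x + 3y = 19) is infeasible over the integers.

  - 3x + 3y = 19: every term on the left is divisible by 3, so the LHS ≡ 0 (mod 3), but the RHS 19 is not — no integer solution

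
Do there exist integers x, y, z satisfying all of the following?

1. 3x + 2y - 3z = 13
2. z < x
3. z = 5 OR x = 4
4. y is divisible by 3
No

A contradictory subset is {3x + 2y - 3z = 13, y is divisible by 3}. No integer assignment can satisfy these jointly:

  - 3x + 2y - 3z = 13: is a linear equation tying the variables together
  - y is divisible by 3: restricts y to multiples of 3

Modular obstruction: writing y = 3y', every remaining term of the linear equation is divisible by 3, so the left side is ≡ 0 (mod 3); but the right side 13 ≡ 1 (mod 3). No integers can satisfy it.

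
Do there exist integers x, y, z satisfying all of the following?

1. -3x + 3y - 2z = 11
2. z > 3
Yes

Take x = -7, y = 0, z = 5. Substituting into each constraint:
  (1) -3(-7) + 3(0) - 2(5) = 11 ✓
  (2) 5 > 3 ✓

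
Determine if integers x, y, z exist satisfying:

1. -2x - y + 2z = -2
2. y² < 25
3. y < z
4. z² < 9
Yes

Take x = 2, y = 0, z = 1. Substituting into each constraint:
  (1) -2(2) + 0 + 2(1) = -2 ✓
  (2) y² = (0)² = 0, and 0 < 25 ✓
  (3) 0 < 1 ✓
  (4) z² = (1)² = 1, and 1 < 9 ✓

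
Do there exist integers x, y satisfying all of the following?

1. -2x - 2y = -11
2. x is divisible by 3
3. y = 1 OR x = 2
No

Even the single constraint (-2x - 2y = -11) is infeasible over the integers.

  - -2x - 2y = -11: every term on the left is divisible by 2, so the LHS ≡ 0 (mod 2), but the RHS -11 is not — no integer solution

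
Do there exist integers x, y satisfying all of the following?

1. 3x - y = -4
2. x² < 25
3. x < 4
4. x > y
Yes

Take x = -3, y = -5. Substituting into each constraint:
  (1) 3(-3) + 5 = -4 ✓
  (2) x² = (-3)² = 9, and 9 < 25 ✓
  (3) -3 < 4 ✓
  (4) -3 > -5 ✓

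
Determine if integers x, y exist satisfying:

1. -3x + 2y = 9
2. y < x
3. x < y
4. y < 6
No

A contradictory subset is {y < x, x < y}. No integer assignment can satisfy these jointly:

  - y < x: bounds one variable relative to another variable
  - x < y: bounds one variable relative to another variable

Direct contradiction: x > y and y > x cannot both hold.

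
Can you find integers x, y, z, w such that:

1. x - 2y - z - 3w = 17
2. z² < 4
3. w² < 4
Yes

Take x = 17, y = 0, z = 0, w = 0. Substituting into each constraint:
  (1) 17 - 2(0) + 0 - 3(0) = 17 ✓
  (2) z² = (0)² = 0, and 0 < 4 ✓
  (3) w² = (0)² = 0, and 0 < 4 ✓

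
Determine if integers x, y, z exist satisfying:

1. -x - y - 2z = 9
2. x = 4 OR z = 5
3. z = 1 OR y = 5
Yes

Take x = 4, y = -15, z = 1. Substituting into each constraint:
  (1) (-4) + 15 - 2(1) = 9 ✓
  (2) x = 4, target 4 ✓ (first branch holds)
  (3) z = 1, target 1 ✓ (first branch holds)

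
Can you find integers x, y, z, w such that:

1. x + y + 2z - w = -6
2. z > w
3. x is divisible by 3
Yes

Take x = 0, y = -7, z = 0, w = -1. Substituting into each constraint:
  (1) 0 + (-7) + 2(0) + 1 = -6 ✓
  (2) 0 > -1 ✓
  (3) 0 = 3 × 0, remainder 0 ✓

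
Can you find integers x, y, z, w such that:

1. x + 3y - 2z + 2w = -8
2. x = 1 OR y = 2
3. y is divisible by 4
No

The full constraint system is jointly infeasible over the integers. Each constraint and what it forces:

  - x + 3y - 2z + 2w = -8: is a linear equation tying the variables together
  - x = 1 OR y = 2: forces a choice: either x = 1 or y = 2
  - y is divisible by 4: restricts y to multiples of 4

Split on the disjunction (x = 1 OR y = 2):
  • If x = 1: with x = 1, writing y = 4y', every remaining term of the linear equation is divisible by 2, so the left side is ≡ 0 (mod 2); but the right side -9 ≡ 1 (mod 2). No integers can satisfy it.
  • If y = 2: this contradicts the divisibility constraint — 2 is not a multiple of 4.
Both branches are infeasible, so the system has no integer solution.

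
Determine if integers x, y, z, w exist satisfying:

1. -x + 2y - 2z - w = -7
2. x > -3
Yes

Take x = 7, y = 0, z = 0, w = 0. Substituting into each constraint:
  (1) (-7) + 2(0) - 2(0) + 0 = -7 ✓
  (2) 7 > -3 ✓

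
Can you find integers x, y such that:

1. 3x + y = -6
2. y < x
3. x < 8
Yes

Take x = -1, y = -3. Substituting into each constraint:
  (1) 3(-1) + (-3) = -6 ✓
  (2) -3 < -1 ✓
  (3) -1 < 8 ✓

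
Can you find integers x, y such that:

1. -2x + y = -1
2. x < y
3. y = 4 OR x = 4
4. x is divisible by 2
Yes

Take x = 4, y = 7. Substituting into each constraint:
  (1) -2(4) + 7 = -1 ✓
  (2) 4 < 7 ✓
  (3) x = 4, target 4 ✓ (second branch holds)
  (4) 4 = 2 × 2, remainder 0 ✓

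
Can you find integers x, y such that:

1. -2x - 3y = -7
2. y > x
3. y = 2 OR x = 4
No

The full constraint system is jointly infeasible over the integers. Each constraint and what it forces:

  - -2x - 3y = -7: is a linear equation tying the variables together
  - y > x: bounds one variable relative to another variable
  - y = 2 OR x = 4: forces a choice: either y = 2 or x = 4

Split on the disjunction (y = 2 OR x = 4):
  • If y = 2: with y = 2, every remaining term of the linear equation is divisible by 2, so the left side is ≡ 0 (mod 2); but the right side -1 ≡ 1 (mod 2). No integers can satisfy it.
  • If x = 4: with x = 4, every remaining term of the linear equation is divisible by 3, so the left side is ≡ 0 (mod 3); but the right side 1 ≡ 1 (mod 3). No integers can satisfy it.
Both branches are infeasible, so the system has no integer solution.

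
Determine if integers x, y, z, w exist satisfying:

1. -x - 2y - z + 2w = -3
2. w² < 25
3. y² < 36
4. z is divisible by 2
Yes

Take x = 1, y = 0, z = 0, w = -1. Substituting into each constraint:
  (1) (-1) - 2(0) + 0 + 2(-1) = -3 ✓
  (2) w² = (-1)² = 1, and 1 < 25 ✓
  (3) y² = (0)² = 0, and 0 < 36 ✓
  (4) 0 = 2 × 0, remainder 0 ✓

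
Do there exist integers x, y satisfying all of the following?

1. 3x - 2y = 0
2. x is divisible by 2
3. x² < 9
Yes

Take x = 0, y = 0. Substituting into each constraint:
  (1) 3(0) - 2(0) = 0 ✓
  (2) 0 = 2 × 0, remainder 0 ✓
  (3) x² = (0)² = 0, and 0 < 9 ✓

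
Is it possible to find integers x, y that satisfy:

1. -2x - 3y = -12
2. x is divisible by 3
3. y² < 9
Yes

Take x = 3, y = 2. Substituting into each constraint:
  (1) -2(3) - 3(2) = -12 ✓
  (2) 3 = 3 × 1, remainder 0 ✓
  (3) y² = (2)² = 4, and 4 < 9 ✓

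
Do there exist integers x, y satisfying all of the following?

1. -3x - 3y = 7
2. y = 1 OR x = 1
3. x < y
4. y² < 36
No

Even the single constraint (-3x - 3y = 7) is infeasible over the integers.

  - -3x - 3y = 7: every term on the left is divisible by 3, so the LHS ≡ 0 (mod 3), but the RHS 7 is not — no integer solution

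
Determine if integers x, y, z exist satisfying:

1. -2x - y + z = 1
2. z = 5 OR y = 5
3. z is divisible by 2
Yes

Take x = -3, y = 5, z = 0. Substituting into each constraint:
  (1) -2(-3) + (-5) + 0 = 1 ✓
  (2) y = 5, target 5 ✓ (second branch holds)
  (3) 0 = 2 × 0, remainder 0 ✓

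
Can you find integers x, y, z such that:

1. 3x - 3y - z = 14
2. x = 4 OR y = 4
Yes

Take x = 4, y = 0, z = -2. Substituting into each constraint:
  (1) 3(4) - 3(0) + 2 = 14 ✓
  (2) x = 4, target 4 ✓ (first branch holds)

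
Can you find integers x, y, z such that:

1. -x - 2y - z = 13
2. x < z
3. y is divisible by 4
Yes

Take x = 1, y = -8, z = 2. Substituting into each constraint:
  (1) (-1) - 2(-8) + (-2) = 13 ✓
  (2) 1 < 2 ✓
  (3) -8 = 4 × -2, remainder 0 ✓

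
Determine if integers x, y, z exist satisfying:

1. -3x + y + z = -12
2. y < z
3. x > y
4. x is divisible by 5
Yes

Take x = 5, y = 0, z = 3. Substituting into each constraint:
  (1) -3(5) + 0 + 3 = -12 ✓
  (2) 0 < 3 ✓
  (3) 5 > 0 ✓
  (4) 5 = 5 × 1, remainder 0 ✓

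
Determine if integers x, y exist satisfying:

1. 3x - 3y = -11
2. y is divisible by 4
No

Even the single constraint (3x - 3y = -11) is infeasible over the integers.

  - 3x - 3y = -11: every term on the left is divisible by 3, so the LHS ≡ 0 (mod 3), but the RHS -11 is not — no integer solution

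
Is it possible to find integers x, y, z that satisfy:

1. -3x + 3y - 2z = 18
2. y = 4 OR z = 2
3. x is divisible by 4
Yes

Take x = 0, y = 4, z = -3. Substituting into each constraint:
  (1) -3(0) + 3(4) - 2(-3) = 18 ✓
  (2) y = 4, target 4 ✓ (first branch holds)
  (3) 0 = 4 × 0, remainder 0 ✓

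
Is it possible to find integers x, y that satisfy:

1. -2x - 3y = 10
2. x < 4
Yes

Take x = -5, y = 0. Substituting into each constraint:
  (1) -2(-5) - 3(0) = 10 ✓
  (2) -5 < 4 ✓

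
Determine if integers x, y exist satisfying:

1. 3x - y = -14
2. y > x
Yes

Take x = -6, y = -4. Substituting into each constraint:
  (1) 3(-6) + 4 = -14 ✓
  (2) -4 > -6 ✓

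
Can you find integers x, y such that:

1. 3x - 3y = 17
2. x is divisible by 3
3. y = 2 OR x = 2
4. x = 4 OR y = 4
No

Even the single constraint (3x - 3y = 17) is infeasible over the integers.

  - 3x - 3y = 17: every term on the left is divisible by 3, so the LHS ≡ 0 (mod 3), but the RHS 17 is not — no integer solution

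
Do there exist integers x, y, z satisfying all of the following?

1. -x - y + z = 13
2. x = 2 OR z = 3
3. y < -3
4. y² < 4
No

A contradictory subset is {y < -3, y² < 4}. No integer assignment can satisfy these jointly:

  - y < -3: bounds one variable relative to a constant
  - y² < 4: restricts y to |y| ≤ 1

Direct contradiction: the bounds on y require y ≥ -1 and y ≤ -4 simultaneously, which is empty.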